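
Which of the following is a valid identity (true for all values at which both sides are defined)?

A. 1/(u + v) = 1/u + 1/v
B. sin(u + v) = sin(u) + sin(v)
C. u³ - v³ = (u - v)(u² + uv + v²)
A: fails at (4, 6) — LHS = 1/10, RHS = 5/12.
B: fails at (1, 4) — LHS = sin(5) ≈ -0.9589, RHS = sin(4) + sin(1) ≈ 0.08467.
C: holds — e.g. at (1, 2), both sides equal -7.

Answer: C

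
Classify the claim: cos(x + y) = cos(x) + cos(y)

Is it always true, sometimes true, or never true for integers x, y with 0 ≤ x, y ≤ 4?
Never true

The claim fails for every pair in the range. For instance at (x, y) = (0, 4): LHS = cos(4) ≈ -0.6536, RHS = cos(4) + 1 ≈ 0.3464.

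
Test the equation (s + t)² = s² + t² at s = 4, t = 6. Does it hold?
Fails

Substituting s = 4, t = 6:

LHS = (4 + 6)² = 100
RHS = 4² + 6² = 52

LHS ≠ RHS, so the equation does not hold at this point.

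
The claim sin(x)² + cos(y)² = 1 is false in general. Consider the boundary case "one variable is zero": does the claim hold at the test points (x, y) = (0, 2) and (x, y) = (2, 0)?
At (0, 2): LHS = cos(2)² ≈ 0.1732 ≠ RHS = 1
At (2, 0): LHS = sin(2)² + 1 ≈ 1.827 ≠ RHS = 1

Answer: No, fails at both test points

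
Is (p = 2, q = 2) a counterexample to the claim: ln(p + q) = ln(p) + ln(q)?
No

Substituting p = 2, q = 2:
LHS = ln(2 + 2) = ln(4) ≈ 1.386
RHS = ln(2) + ln(2) = 2·ln(2) ≈ 1.386

The sides agree, so this pair does not disprove the claim.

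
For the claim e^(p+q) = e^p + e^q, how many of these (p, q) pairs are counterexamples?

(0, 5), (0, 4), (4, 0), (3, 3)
Testing each pair:
(0, 5): LHS = e^5 ≈ 148.4, RHS = 1 + e^5 ≈ 149.4 → counterexample
(0, 4): LHS = e^4 ≈ 54.6, RHS = 1 + e^4 ≈ 55.6 → counterexample
(4, 0): LHS = e^4 ≈ 54.6, RHS = 1 + e^4 ≈ 55.6 → counterexample
(3, 3): LHS = e^6 ≈ 403.4, RHS = 2·e^3 ≈ 40.17 → counterexample

That makes 4 counterexamples.

Answer: 4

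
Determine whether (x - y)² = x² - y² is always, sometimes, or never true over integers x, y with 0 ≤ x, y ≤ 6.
Sometimes true

It holds at (x, y) = (1, 1) (both sides equal 0), but fails at (x, y) = (2, 3) (LHS = 1, RHS = -5).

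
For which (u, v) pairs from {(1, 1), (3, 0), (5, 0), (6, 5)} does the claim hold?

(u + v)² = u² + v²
(3, 0), (5, 0)

Testing each pair:
(1, 1): LHS = 4, RHS = 2 → fails
(3, 0): LHS = 9, RHS = 9 → holds
(5, 0): LHS = 25, RHS = 25 → holds
(6, 5): LHS = 121, RHS = 61 → fails

2 of 4 pairs satisfy the claim.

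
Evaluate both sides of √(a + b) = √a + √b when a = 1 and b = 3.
LHS = √(1 + 3) = 2
RHS = √1 + √3 = 1 + √(3) ≈ 2.732

LHS ≠ RHS (they differ by about 0.7321), so the equation does not hold here.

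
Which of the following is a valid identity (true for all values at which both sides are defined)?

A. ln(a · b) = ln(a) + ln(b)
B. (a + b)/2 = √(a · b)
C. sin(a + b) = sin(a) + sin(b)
A

A: holds — e.g. at (4, 6), both sides equal ln(24) ≈ 3.178.
B: fails at (3, 5) — LHS = 4, RHS = √(15) ≈ 3.873.
C: fails at (1, 1) — LHS = sin(2) ≈ 0.9093, RHS = 2·sin(1) ≈ 1.683.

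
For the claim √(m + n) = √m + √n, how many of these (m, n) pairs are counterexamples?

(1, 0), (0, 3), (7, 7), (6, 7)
2

Testing each pair:
(1, 0): LHS = 1, RHS = 1 → satisfies claim
(0, 3): LHS = √(3) ≈ 1.732, RHS = √(3) ≈ 1.732 → satisfies claim
(7, 7): LHS = √(14) ≈ 3.742, RHS = 2·√(7) ≈ 5.292 → counterexample
(6, 7): LHS = √(13) ≈ 3.606, RHS = √(6) + √(7) ≈ 5.095 → counterexample

That makes 2 counterexamples.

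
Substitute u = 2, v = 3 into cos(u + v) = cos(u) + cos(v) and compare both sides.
LHS = cos(2 + 3) = cos(5) ≈ 0.2837
RHS = cos(2) + cos(3) ≈ -1.406

LHS ≠ RHS (they differ by about 1.69), so the equation does not hold here.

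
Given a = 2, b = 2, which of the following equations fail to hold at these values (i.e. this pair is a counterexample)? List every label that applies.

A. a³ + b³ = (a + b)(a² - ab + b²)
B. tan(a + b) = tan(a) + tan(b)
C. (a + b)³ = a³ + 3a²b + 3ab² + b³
Evaluating each claim at the given values:
A. LHS = 16, RHS = 16 → holds here (LHS = RHS)
B. LHS = tan(4) ≈ 1.158, RHS = 2·tan(2) ≈ -4.37 → fails here (LHS ≠ RHS)
C. LHS = 64, RHS = 64 → holds here (LHS = RHS)

Answer: B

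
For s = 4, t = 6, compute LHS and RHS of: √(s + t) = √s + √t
LHS = √(4 + 6) = √(10) ≈ 3.162
RHS = √4 + √6 = 2 + √(6) ≈ 4.449

LHS ≠ RHS (they differ by about 1.287), so the equation does not hold here.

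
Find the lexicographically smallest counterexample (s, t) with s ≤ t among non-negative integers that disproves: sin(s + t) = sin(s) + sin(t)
At (0, 7): both sides equal sin(7) ≈ 0.657, so it holds there.

Substituting (1, 1) into the claim:
LHS = sin(1 + 1) = sin(2) ≈ 0.9093
RHS = sin(1) + sin(1) = 2·sin(1) ≈ 1.683

Since LHS ≠ RHS, this pair disproves the claim, and no lexicographically smaller pair (s ≤ t, non-negative integers) does.

For instance (2, 7) is also a counterexample (LHS = sin(9) ≈ 0.4121, RHS = sin(7) + sin(2) ≈ 1.566), but it's lexicographically larger.

Answer: (s, t) = (1, 1)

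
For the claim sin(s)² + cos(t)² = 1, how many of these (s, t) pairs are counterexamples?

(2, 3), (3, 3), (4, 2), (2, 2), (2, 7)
3

Testing each pair:
(2, 3): LHS = sin(2)² + cos(3)² ≈ 1.807, RHS = 1 → counterexample
(3, 3): LHS = sin(3)² + cos(3)² = 1, RHS = 1 → satisfies claim
(4, 2): LHS = cos(2)² + sin(4)² ≈ 0.7459, RHS = 1 → counterexample
(2, 2): LHS = cos(2)² + sin(2)² = 1, RHS = 1 → satisfies claim
(2, 7): LHS = cos(7)² + sin(2)² ≈ 1.395, RHS = 1 → counterexample

That makes 3 counterexamples.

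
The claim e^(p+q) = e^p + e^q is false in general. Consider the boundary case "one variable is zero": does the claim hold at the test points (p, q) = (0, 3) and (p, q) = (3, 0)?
At (0, 3): LHS = e^3 ≈ 20.09 ≠ RHS = 1 + e^3 ≈ 21.09
At (3, 0): LHS = e^3 ≈ 20.09 ≠ RHS = 1 + e^3 ≈ 21.09

Answer: No, fails at both test points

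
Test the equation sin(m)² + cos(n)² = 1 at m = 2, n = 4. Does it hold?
Substituting m = 2, n = 4:

LHS = sin(2)² + cos(4)² ≈ 1.254
RHS = 1

LHS ≠ RHS, so the equation does not hold at this point.

Answer: Fails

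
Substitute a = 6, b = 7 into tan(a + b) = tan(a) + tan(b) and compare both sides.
LHS = tan(6 + 7) = tan(13) ≈ 0.463
RHS = tan(6) + tan(7) ≈ 0.5804

LHS ≠ RHS (they differ by about 0.1174), so the equation does not hold here.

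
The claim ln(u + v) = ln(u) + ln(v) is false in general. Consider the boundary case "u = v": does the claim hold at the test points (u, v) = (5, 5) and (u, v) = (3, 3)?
At (5, 5): LHS = ln(10) ≈ 2.303 ≠ RHS = 2·ln(5) ≈ 3.219
At (3, 3): LHS = ln(6) ≈ 1.792 ≠ RHS = 2·ln(3) ≈ 2.197

Answer: No, fails at both test points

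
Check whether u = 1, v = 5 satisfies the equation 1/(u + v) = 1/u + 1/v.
Substituting u = 1, v = 5:

LHS = 1/(1 + 5) = 1/6
RHS = 1/1 + 1/5 = 6/5

LHS ≠ RHS, so the equation does not hold at this point.

Answer: Fails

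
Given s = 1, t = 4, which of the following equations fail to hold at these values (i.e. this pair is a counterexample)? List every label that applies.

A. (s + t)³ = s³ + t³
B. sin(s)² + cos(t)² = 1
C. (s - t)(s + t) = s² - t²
A, B

Evaluating each claim at the given values:
A. LHS = 125, RHS = 65 → fails here (LHS ≠ RHS)
B. LHS = cos(4)² + sin(1)² ≈ 1.135, RHS = 1 → fails here (LHS ≠ RHS)
C. LHS = -15, RHS = -15 → holds here (LHS = RHS)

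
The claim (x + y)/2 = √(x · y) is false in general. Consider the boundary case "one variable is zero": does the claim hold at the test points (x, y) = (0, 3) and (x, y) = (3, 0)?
At (0, 3): LHS = 3/2 ≠ RHS = 0
At (3, 0): LHS = 3/2 ≠ RHS = 0

Answer: No, fails at both test points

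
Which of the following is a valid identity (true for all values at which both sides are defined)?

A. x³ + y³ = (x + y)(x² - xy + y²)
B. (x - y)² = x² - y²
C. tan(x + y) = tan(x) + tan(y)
A: holds — e.g. at (1, 3), both sides equal 28.
B: fails at (6, 7) — LHS = 1, RHS = -13.
C: fails at (3, 7) — LHS = tan(10) ≈ 0.6484, RHS = tan(3) + tan(7) ≈ 0.7289.

Answer: A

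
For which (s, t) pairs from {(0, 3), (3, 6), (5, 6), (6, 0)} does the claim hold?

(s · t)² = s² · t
(0, 3), (6, 0)

Testing each pair:
(0, 3): LHS = 0, RHS = 0 → holds
(3, 6): LHS = 324, RHS = 54 → fails
(5, 6): LHS = 900, RHS = 150 → fails
(6, 0): LHS = 0, RHS = 0 → holds

2 of 4 pairs satisfy the claim.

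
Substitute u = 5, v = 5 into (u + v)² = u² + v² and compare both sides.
LHS = (5 + 5)² = 100
RHS = 5² + 5² = 50

LHS ≠ RHS, so the equation does not hold here.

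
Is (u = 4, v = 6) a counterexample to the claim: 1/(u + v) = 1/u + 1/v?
Yes

Substituting u = 4, v = 6:
LHS = 1/(4 + 6) = 1/10
RHS = 1/4 + 1/6 = 5/12

Since LHS ≠ RHS, this pair disproves the claim.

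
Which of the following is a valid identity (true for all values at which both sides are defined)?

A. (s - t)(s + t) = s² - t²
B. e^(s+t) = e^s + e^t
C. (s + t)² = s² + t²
A

A: holds — e.g. at (1, 3), both sides equal -8.
B: fails at (1, 4) — LHS = e^5 ≈ 148.4, RHS = e + e^4 ≈ 57.32.
C: fails at (3, 4) — LHS = 49, RHS = 25.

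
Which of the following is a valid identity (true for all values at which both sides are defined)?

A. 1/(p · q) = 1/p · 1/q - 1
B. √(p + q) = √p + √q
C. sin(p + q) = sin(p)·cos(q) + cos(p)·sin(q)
C

A: fails at (4, 5) — LHS = 1/20, RHS = -19/20.
B: fails at (1, 1) — LHS = √(2) ≈ 1.414, RHS = 2.
C: holds — e.g. at (2, 7), both sides equal sin(9) ≈ 0.4121.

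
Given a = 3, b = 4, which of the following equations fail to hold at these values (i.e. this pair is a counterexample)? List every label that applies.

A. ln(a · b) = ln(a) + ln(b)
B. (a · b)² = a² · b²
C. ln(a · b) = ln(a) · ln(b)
C

Evaluating each claim at the given values:
A. LHS = ln(12) ≈ 2.485, RHS = ln(3) + ln(4) ≈ 2.485 → holds here (LHS = RHS)
B. LHS = 144, RHS = 144 → holds here (LHS = RHS)
C. LHS = ln(12) ≈ 2.485, RHS = ln(3)·ln(4) ≈ 1.523 → fails here (LHS ≠ RHS)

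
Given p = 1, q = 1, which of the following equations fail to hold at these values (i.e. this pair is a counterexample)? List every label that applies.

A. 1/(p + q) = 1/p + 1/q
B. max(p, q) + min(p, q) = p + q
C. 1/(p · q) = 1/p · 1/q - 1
A, C

Evaluating each claim at the given values:
A. LHS = 1/2, RHS = 2 → fails here (LHS ≠ RHS)
B. LHS = 2, RHS = 2 → holds here (LHS = RHS)
C. LHS = 1, RHS = 0 → fails here (LHS ≠ RHS)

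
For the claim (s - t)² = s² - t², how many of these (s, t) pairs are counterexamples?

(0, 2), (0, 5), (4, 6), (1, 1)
3

Testing each pair:
(0, 2): LHS = 4, RHS = -4 → counterexample
(0, 5): LHS = 25, RHS = -25 → counterexample
(4, 6): LHS = 4, RHS = -20 → counterexample
(1, 1): LHS = 0, RHS = 0 → satisfies claim

That makes 3 counterexamples.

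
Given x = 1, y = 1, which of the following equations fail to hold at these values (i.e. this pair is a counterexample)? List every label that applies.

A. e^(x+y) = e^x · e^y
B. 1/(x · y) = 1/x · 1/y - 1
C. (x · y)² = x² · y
Evaluating each claim at the given values:
A. LHS = e^2 ≈ 7.389, RHS = e^2 ≈ 7.389 → holds here (LHS = RHS)
B. LHS = 1, RHS = 0 → fails here (LHS ≠ RHS)
C. LHS = 1, RHS = 1 → holds here (LHS = RHS)

Answer: B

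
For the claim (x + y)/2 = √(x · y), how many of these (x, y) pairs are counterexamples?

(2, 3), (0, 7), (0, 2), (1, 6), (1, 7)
5

Testing each pair:
(2, 3): LHS = 5/2, RHS = √(6) ≈ 2.449 → counterexample
(0, 7): LHS = 7/2, RHS = 0 → counterexample
(0, 2): LHS = 1, RHS = 0 → counterexample
(1, 6): LHS = 7/2, RHS = √(6) ≈ 2.449 → counterexample
(1, 7): LHS = 4, RHS = √(7) ≈ 2.646 → counterexample

That makes 5 counterexamples.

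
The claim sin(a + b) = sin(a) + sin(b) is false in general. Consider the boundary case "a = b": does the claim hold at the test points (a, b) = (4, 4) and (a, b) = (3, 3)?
At (4, 4): LHS = sin(8) ≈ 0.9894 ≠ RHS = 2·sin(4) ≈ -1.514
At (3, 3): LHS = sin(6) ≈ -0.2794 ≠ RHS = 2·sin(3) ≈ 0.2822

Answer: No, fails at both test points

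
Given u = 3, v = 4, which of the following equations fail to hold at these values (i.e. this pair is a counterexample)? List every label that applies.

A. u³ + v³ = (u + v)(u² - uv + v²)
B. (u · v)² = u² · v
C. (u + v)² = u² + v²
Evaluating each claim at the given values:
A. LHS = 91, RHS = 91 → holds here (LHS = RHS)
B. LHS = 144, RHS = 36 → fails here (LHS ≠ RHS)
C. LHS = 49, RHS = 25 → fails here (LHS ≠ RHS)

Answer: B, C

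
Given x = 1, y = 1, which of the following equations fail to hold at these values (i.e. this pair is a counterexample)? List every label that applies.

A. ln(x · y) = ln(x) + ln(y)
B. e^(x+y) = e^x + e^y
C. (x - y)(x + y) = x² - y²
Evaluating each claim at the given values:
A. LHS = 0, RHS = 0 → holds here (LHS = RHS)
B. LHS = e^2 ≈ 7.389, RHS = 2·e ≈ 5.437 → fails here (LHS ≠ RHS)
C. LHS = 0, RHS = 0 → holds here (LHS = RHS)

Answer: B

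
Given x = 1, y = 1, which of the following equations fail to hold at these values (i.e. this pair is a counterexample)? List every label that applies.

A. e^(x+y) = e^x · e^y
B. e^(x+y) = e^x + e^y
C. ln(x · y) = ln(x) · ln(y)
B

Evaluating each claim at the given values:
A. LHS = e^2 ≈ 7.389, RHS = e^2 ≈ 7.389 → holds here (LHS = RHS)
B. LHS = e^2 ≈ 7.389, RHS = 2·e ≈ 5.437 → fails here (LHS ≠ RHS)
C. LHS = 0, RHS = 0 → holds here (LHS = RHS)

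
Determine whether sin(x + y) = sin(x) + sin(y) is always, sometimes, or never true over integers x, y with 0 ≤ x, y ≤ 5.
It holds at (x, y) = (0, 1) (both sides equal sin(1) ≈ 0.8415), but fails at (x, y) = (2, 4) (LHS = sin(6) ≈ -0.2794, RHS = sin(4) + sin(2) ≈ 0.1525).

Answer: Sometimes true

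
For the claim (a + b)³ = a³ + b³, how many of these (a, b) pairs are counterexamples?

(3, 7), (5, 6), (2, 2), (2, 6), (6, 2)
5

Testing each pair:
(3, 7): LHS = 1000, RHS = 370 → counterexample
(5, 6): LHS = 1331, RHS = 341 → counterexample
(2, 2): LHS = 64, RHS = 16 → counterexample
(2, 6): LHS = 512, RHS = 224 → counterexample
(6, 2): LHS = 512, RHS = 224 → counterexample

That makes 5 counterexamples.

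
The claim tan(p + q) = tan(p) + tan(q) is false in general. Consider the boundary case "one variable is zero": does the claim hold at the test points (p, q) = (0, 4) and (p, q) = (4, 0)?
Yes, holds at both test points

At (0, 4): LHS = tan(4) ≈ 1.158, RHS = tan(4) ≈ 1.158 → equal
At (4, 0): LHS = tan(4) ≈ 1.158, RHS = tan(4) ≈ 1.158 → equal

So the claim does hold at both of these boundary points, even though it is not an identity.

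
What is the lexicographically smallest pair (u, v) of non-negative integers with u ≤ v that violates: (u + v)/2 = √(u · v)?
At (0, 0): both sides equal 0, so it holds there.

Substituting (0, 1) into the claim:
LHS = (0 + 1)/2 = 1/2
RHS = √(0 · 1) = 0

Since LHS ≠ RHS, this pair disproves the claim, and no lexicographically smaller pair (u ≤ v, non-negative integers) does.

For instance (4, 7) is also a counterexample (LHS = 11/2, RHS = 2·√(7) ≈ 5.292), but it's lexicographically larger.

Answer: (u, v) = (0, 1)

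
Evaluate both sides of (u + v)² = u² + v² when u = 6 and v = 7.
LHS = (6 + 7)² = 169
RHS = 6² + 7² = 85

LHS ≠ RHS, so the equation does not hold here.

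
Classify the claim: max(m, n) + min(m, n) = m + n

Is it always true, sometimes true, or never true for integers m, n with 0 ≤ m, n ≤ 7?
The identity holds for every pair in the range. For instance at (m, n) = (1, 1): both sides equal 2.

Answer: Always true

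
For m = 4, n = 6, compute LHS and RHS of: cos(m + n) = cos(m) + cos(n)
LHS = cos(4 + 6) = cos(10) ≈ -0.8391
RHS = cos(4) + cos(6) ≈ 0.3065

LHS ≠ RHS (they differ by about 1.146), so the equation does not hold here.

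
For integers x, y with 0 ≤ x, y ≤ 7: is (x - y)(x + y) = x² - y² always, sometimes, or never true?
Always true

The identity holds for every pair in the range. For instance at (x, y) = (1, 1): both sides equal 0.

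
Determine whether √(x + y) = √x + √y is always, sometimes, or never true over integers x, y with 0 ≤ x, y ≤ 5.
Sometimes true

It holds at (x, y) = (4, 0) (both sides equal 2), but fails at (x, y) = (3, 1) (LHS = 2, RHS = 1 + √(3) ≈ 2.732).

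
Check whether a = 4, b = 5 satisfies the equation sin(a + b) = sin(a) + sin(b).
Fails

Substituting a = 4, b = 5:

LHS = sin(4 + 5) = sin(9) ≈ 0.4121
RHS = sin(4) + sin(5) ≈ -1.716

LHS ≠ RHS, so the equation does not hold at this point.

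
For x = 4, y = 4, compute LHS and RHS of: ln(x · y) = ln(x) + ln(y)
LHS = ln(4 · 4) = ln(16) ≈ 2.773
RHS = ln(4) + ln(4) = 2·ln(4) ≈ 2.773

LHS = RHS: the two sides agree.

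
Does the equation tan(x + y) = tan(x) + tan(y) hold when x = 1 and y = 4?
Fails

Substituting x = 1, y = 4:

LHS = tan(1 + 4) = tan(5) ≈ -3.381
RHS = tan(1) + tan(4) ≈ 2.715

LHS ≠ RHS, so the equation does not hold at this point.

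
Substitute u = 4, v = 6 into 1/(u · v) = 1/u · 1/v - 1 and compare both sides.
LHS = 1/(4 · 6) = 1/24
RHS = 1/4 · 1/6 - 1 = -23/24

LHS ≠ RHS, so the equation does not hold here.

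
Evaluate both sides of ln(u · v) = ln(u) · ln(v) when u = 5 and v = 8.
LHS = ln(5 · 8) = ln(40) ≈ 3.689
RHS = ln(5) · ln(8) ≈ 3.347

LHS ≠ RHS (they differ by about 0.3421), so the equation does not hold here.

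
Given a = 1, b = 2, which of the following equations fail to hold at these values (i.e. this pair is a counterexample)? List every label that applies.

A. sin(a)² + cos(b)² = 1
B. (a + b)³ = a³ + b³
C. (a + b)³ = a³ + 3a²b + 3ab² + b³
Evaluating each claim at the given values:
A. LHS = cos(2)² + sin(1)² ≈ 0.8813, RHS = 1 → fails here (LHS ≠ RHS)
B. LHS = 27, RHS = 9 → fails here (LHS ≠ RHS)
C. LHS = 27, RHS = 27 → holds here (LHS = RHS)

Answer: A, B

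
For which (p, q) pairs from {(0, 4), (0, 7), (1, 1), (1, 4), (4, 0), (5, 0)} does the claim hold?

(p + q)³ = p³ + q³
(0, 4), (0, 7), (4, 0), (5, 0)

Testing each pair:
(0, 4): LHS = 64, RHS = 64 → holds
(0, 7): LHS = 343, RHS = 343 → holds
(1, 1): LHS = 8, RHS = 2 → fails
(1, 4): LHS = 125, RHS = 65 → fails
(4, 0): LHS = 64, RHS = 64 → holds
(5, 0): LHS = 125, RHS = 125 → holds

4 of 6 pairs satisfy the claim.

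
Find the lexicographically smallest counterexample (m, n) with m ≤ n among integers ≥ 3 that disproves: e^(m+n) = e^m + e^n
(m, n) = (3, 3)

Substituting (3, 3) into the claim:
LHS = e^(3+3) = e^6 ≈ 403.4
RHS = e^3 + e^3 = 2·e^3 ≈ 40.17

Since LHS ≠ RHS, this pair disproves the claim, and no lexicographically smaller pair (m ≤ n, integers ≥ 3) does.

For instance (7, 10) is also a counterexample (LHS = e^17 ≈ 24154952.8, RHS = e^7 + e^10 ≈ 23123.1), but it's lexicographically larger.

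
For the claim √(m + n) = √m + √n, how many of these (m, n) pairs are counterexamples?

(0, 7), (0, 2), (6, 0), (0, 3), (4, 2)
1

Testing each pair:
(0, 7): LHS = √(7) ≈ 2.646, RHS = √(7) ≈ 2.646 → satisfies claim
(0, 2): LHS = √(2) ≈ 1.414, RHS = √(2) ≈ 1.414 → satisfies claim
(6, 0): LHS = √(6) ≈ 2.449, RHS = √(6) ≈ 2.449 → satisfies claim
(0, 3): LHS = √(3) ≈ 1.732, RHS = √(3) ≈ 1.732 → satisfies claim
(4, 2): LHS = √(6) ≈ 2.449, RHS = √(2) + 2 ≈ 3.414 → counterexample

That makes 1 counterexample.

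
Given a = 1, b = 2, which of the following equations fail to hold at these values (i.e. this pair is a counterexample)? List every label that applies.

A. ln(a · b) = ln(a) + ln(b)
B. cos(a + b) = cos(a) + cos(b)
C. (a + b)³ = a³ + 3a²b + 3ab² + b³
Evaluating each claim at the given values:
A. LHS = ln(2) ≈ 0.6931, RHS = ln(2) ≈ 0.6931 → holds here (LHS = RHS)
B. LHS = cos(3) ≈ -0.99, RHS = cos(2) + cos(1) ≈ 0.1242 → fails here (LHS ≠ RHS)
C. LHS = 27, RHS = 27 → holds here (LHS = RHS)

Answer: B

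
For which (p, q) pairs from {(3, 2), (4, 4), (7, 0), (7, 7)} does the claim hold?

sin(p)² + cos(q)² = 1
(4, 4), (7, 7)

Testing each pair:
(3, 2): LHS = sin(3)² + cos(2)² ≈ 0.1931, RHS = 1 → fails
(4, 4): LHS = cos(4)² + sin(4)² = 1, RHS = 1 → holds
(7, 0): LHS = sin(7)² + 1 ≈ 1.432, RHS = 1 → fails
(7, 7): LHS = sin(7)² + cos(7)² = 1, RHS = 1 → holds

2 of 4 pairs satisfy the claim.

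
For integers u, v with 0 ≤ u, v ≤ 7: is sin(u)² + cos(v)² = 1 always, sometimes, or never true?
It holds at (u, v) = (1, 1) (both sides equal 1), but fails at (u, v) = (5, 3) (LHS = sin(5)² + cos(3)² ≈ 1.9, RHS = 1).

Answer: Sometimes true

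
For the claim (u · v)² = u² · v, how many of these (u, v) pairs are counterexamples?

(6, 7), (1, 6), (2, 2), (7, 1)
Testing each pair:
(6, 7): LHS = 1764, RHS = 252 → counterexample
(1, 6): LHS = 36, RHS = 6 → counterexample
(2, 2): LHS = 16, RHS = 8 → counterexample
(7, 1): LHS = 49, RHS = 49 → satisfies claim

That makes 3 counterexamples.

Answer: 3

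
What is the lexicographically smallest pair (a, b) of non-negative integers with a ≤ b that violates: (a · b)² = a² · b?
At (0, 4): both sides equal 0, so it holds there.

Substituting (1, 2) into the claim:
LHS = (1 · 2)² = 4
RHS = 1² · 2 = 2

Since LHS ≠ RHS, this pair disproves the claim, and no lexicographically smaller pair (a ≤ b, non-negative integers) does.

For instance (6, 7) is also a counterexample (LHS = 1764, RHS = 252), but it's lexicographically larger.

Answer: (a, b) = (1, 2)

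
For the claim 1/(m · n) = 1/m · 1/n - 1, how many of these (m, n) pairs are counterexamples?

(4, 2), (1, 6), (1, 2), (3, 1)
Testing each pair:
(4, 2): LHS = 1/8, RHS = -7/8 → counterexample
(1, 6): LHS = 1/6, RHS = -5/6 → counterexample
(1, 2): LHS = 1/2, RHS = -1/2 → counterexample
(3, 1): LHS = 1/3, RHS = -2/3 → counterexample

That makes 4 counterexamples.

Answer: 4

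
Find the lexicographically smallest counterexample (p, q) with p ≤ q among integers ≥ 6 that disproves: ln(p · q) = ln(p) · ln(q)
Substituting (6, 6) into the claim:
LHS = ln(6 · 6) = ln(36) ≈ 3.584
RHS = ln(6) · ln(6) = ln(6)² ≈ 3.21

Since LHS ≠ RHS, this pair disproves the claim, and no lexicographically smaller pair (p ≤ q, integers ≥ 6) does.

For instance (8, 9) is also a counterexample (LHS = ln(72) ≈ 4.277, RHS = ln(8)·ln(9) ≈ 4.569), but it's lexicographically larger.

Answer: (p, q) = (6, 6)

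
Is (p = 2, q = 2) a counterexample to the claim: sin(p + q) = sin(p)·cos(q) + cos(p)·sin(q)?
No

Substituting p = 2, q = 2:
LHS = sin(2 + 2) = sin(4) ≈ -0.7568
RHS = sin(2)·cos(2) + cos(2)·sin(2) = 2·sin(2)·cos(2) ≈ -0.7568

The sides agree, so this pair does not disprove the claim.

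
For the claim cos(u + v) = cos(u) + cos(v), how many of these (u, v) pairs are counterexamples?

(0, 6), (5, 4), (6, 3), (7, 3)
4

Testing each pair:
(0, 6): LHS = cos(6) ≈ 0.9602, RHS = cos(6) + 1 ≈ 1.96 → counterexample
(5, 4): LHS = cos(9) ≈ -0.9111, RHS = cos(4) + cos(5) ≈ -0.37 → counterexample
(6, 3): LHS = cos(9) ≈ -0.9111, RHS = cos(3) + cos(6) ≈ -0.02982 → counterexample
(7, 3): LHS = cos(10) ≈ -0.8391, RHS = cos(3) + cos(7) ≈ -0.2361 → counterexample

That makes 4 counterexamples.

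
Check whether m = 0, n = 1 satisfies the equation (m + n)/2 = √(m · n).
Substituting m = 0, n = 1:

LHS = (0 + 1)/2 = 1/2
RHS = √(0 · 1) = 0

LHS ≠ RHS, so the equation does not hold at this point.

Answer: Fails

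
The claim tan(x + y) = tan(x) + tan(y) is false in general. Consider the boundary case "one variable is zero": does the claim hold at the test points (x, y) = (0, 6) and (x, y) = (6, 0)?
Yes, holds at both test points

At (0, 6): LHS = tan(6) ≈ -0.291, RHS = tan(6) ≈ -0.291 → equal
At (6, 0): LHS = tan(6) ≈ -0.291, RHS = tan(6) ≈ -0.291 → equal

So the claim does hold at both of these boundary points, even though it is not an identity.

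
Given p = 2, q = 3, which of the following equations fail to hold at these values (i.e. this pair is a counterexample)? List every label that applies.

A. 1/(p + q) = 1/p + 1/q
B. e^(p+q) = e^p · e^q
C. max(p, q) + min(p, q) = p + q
A

Evaluating each claim at the given values:
A. LHS = 1/5, RHS = 5/6 → fails here (LHS ≠ RHS)
B. LHS = e^5 ≈ 148.4, RHS = e^5 ≈ 148.4 → holds here (LHS = RHS)
C. LHS = 5, RHS = 5 → holds here (LHS = RHS)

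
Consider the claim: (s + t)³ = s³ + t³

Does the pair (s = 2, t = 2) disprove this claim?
Substituting s = 2, t = 2:
LHS = (2 + 2)³ = 64
RHS = 2³ + 2³ = 16

Since LHS ≠ RHS, this pair disproves the claim.

Answer: Yes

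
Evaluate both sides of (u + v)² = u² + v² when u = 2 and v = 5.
LHS = (2 + 5)² = 49
RHS = 2² + 5² = 29

LHS ≠ RHS, so the equation does not hold here.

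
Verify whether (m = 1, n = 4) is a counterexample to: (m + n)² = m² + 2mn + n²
Substituting m = 1, n = 4:
LHS = (1 + 4)² = 25
RHS = 1² + 2·1·4 + 4² = 25

The sides agree, so this pair does not disprove the claim.

Answer: No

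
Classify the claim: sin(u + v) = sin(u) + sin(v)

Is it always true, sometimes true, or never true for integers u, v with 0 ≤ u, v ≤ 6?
Sometimes true

It holds at (u, v) = (3, 0) (both sides equal sin(3) ≈ 0.1411), but fails at (u, v) = (2, 2) (LHS = sin(4) ≈ -0.7568, RHS = 2·sin(2) ≈ 1.819).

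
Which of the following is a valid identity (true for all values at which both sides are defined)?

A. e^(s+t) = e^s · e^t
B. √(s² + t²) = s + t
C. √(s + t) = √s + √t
A: holds — e.g. at (1, 1), both sides equal e^2 ≈ 7.389.
B: fails at (4, 6) — LHS = 2·√(13) ≈ 7.211, RHS = 10.
C: fails at (2, 4) — LHS = √(6) ≈ 2.449, RHS = √(2) + 2 ≈ 3.414.

Answer: A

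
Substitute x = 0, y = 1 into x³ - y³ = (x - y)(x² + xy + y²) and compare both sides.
LHS = 0³ - 1³ = -1
RHS = (0 - 1)(0² + 0·1 + 1²) = -1

LHS = RHS: the two sides agree.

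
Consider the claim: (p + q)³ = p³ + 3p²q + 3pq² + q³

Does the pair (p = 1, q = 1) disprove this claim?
Substituting p = 1, q = 1:
LHS = (1 + 1)³ = 8
RHS = 1³ + 3·1²·1 + 3·1·1² + 1³ = 8

The sides agree, so this pair does not disprove the claim.

Answer: No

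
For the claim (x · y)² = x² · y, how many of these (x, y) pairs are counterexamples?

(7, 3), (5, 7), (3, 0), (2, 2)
3

Testing each pair:
(7, 3): LHS = 441, RHS = 147 → counterexample
(5, 7): LHS = 1225, RHS = 175 → counterexample
(3, 0): LHS = 0, RHS = 0 → satisfies claim
(2, 2): LHS = 16, RHS = 8 → counterexample

That makes 3 counterexamples.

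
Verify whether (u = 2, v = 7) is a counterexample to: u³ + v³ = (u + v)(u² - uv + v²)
No

Substituting u = 2, v = 7:
LHS = 2³ + 7³ = 351
RHS = (2 + 7)(2² - 2·7 + 7²) = 351

The sides agree, so this pair does not disprove the claim.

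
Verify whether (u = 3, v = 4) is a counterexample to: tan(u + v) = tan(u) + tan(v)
Substituting u = 3, v = 4:
LHS = tan(3 + 4) = tan(7) ≈ 0.8714
RHS = tan(3) + tan(4) ≈ 1.015

Since LHS ≠ RHS, this pair disproves the claim.

Answer: Yes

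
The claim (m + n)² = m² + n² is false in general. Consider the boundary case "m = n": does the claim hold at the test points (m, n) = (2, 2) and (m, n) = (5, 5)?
At (2, 2): LHS = 16 ≠ RHS = 8
At (5, 5): LHS = 100 ≠ RHS = 50

Answer: No, fails at both test points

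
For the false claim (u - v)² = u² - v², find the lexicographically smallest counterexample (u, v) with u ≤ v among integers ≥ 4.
At (4, 4): both sides equal 0, so it holds there.

Substituting (4, 5) into the claim:
LHS = (4 - 5)² = 1
RHS = 4² - 5² = -9

Since LHS ≠ RHS, this pair disproves the claim, and no lexicographically smaller pair (u ≤ v, integers ≥ 4) does.

For instance (5, 7) is also a counterexample (LHS = 4, RHS = -24), but it's lexicographically larger.

Answer: (u, v) = (4, 5)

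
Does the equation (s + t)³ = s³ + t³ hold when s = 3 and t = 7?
Substituting s = 3, t = 7:

LHS = (3 + 7)³ = 1000
RHS = 3³ + 7³ = 370

LHS ≠ RHS, so the equation does not hold at this point.

Answer: Fails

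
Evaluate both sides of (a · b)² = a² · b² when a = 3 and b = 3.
LHS = (3 · 3)² = 81
RHS = 3² · 3² = 81

LHS = RHS: the two sides agree.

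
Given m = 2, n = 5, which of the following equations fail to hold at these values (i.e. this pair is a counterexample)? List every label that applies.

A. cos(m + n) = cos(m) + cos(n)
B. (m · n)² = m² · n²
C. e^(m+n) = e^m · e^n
A

Evaluating each claim at the given values:
A. LHS = cos(7) ≈ 0.7539, RHS = cos(2) + cos(5) ≈ -0.1325 → fails here (LHS ≠ RHS)
B. LHS = 100, RHS = 100 → holds here (LHS = RHS)
C. LHS = e^7 ≈ 1097, RHS = e^7 ≈ 1097 → holds here (LHS = RHS)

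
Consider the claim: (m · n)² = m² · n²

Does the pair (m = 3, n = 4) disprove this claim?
Substituting m = 3, n = 4:
LHS = (3 · 4)² = 144
RHS = 3² · 4² = 144

The sides agree, so this pair does not disprove the claim.

Answer: No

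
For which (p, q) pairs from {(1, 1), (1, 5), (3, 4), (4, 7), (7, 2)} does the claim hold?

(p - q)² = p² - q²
(1, 1)

Testing each pair:
(1, 1): LHS = 0, RHS = 0 → holds
(1, 5): LHS = 16, RHS = -24 → fails
(3, 4): LHS = 1, RHS = -7 → fails
(4, 7): LHS = 9, RHS = -33 → fails
(7, 2): LHS = 25, RHS = 45 → fails

1 of 5 pairs satisfies the claim.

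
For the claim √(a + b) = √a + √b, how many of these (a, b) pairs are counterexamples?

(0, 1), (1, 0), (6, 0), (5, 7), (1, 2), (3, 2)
Testing each pair:
(0, 1): LHS = 1, RHS = 1 → satisfies claim
(1, 0): LHS = 1, RHS = 1 → satisfies claim
(6, 0): LHS = √(6) ≈ 2.449, RHS = √(6) ≈ 2.449 → satisfies claim
(5, 7): LHS = 2·√(3) ≈ 3.464, RHS = √(5) + √(7) ≈ 4.882 → counterexample
(1, 2): LHS = √(3) ≈ 1.732, RHS = 1 + √(2) ≈ 2.414 → counterexample
(3, 2): LHS = √(5) ≈ 2.236, RHS = √(2) + √(3) ≈ 3.146 → counterexample

That makes 3 counterexamples.

Answer: 3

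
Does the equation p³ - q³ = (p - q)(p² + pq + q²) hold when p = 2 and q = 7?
Substituting p = 2, q = 7:

LHS = 2³ - 7³ = -335
RHS = (2 - 7)(2² + 2·7 + 7²) = -335

LHS = RHS, so the equation holds at this point.

Answer: Holds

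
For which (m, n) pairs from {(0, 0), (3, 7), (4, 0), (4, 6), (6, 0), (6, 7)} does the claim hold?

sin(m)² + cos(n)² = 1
Testing each pair:
(0, 0): LHS = 1, RHS = 1 → holds
(3, 7): LHS = sin(3)² + cos(7)² ≈ 0.5883, RHS = 1 → fails
(4, 0): LHS = sin(4)² + 1 ≈ 1.573, RHS = 1 → fails
(4, 6): LHS = sin(4)² + cos(6)² ≈ 1.495, RHS = 1 → fails
(6, 0): LHS = sin(6)² + 1 ≈ 1.078, RHS = 1 → fails
(6, 7): LHS = sin(6)² + cos(7)² ≈ 0.6464, RHS = 1 → fails

1 of 6 pairs satisfies the claim.

Answer: (0, 0)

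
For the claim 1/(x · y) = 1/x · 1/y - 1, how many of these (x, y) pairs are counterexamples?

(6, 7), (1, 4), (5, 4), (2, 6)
4

Testing each pair:
(6, 7): LHS = 1/42, RHS = -41/42 → counterexample
(1, 4): LHS = 1/4, RHS = -3/4 → counterexample
(5, 4): LHS = 1/20, RHS = -19/20 → counterexample
(2, 6): LHS = 1/12, RHS = -11/12 → counterexample

That makes 4 counterexamples.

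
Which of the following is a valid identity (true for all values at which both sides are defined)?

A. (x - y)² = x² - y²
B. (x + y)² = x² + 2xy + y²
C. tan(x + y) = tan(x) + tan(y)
A: fails at (2, 7) — LHS = 25, RHS = -45.
B: holds — e.g. at (1, 3), both sides equal 16.
C: fails at (1, 2) — LHS = tan(3) ≈ -0.1425, RHS = tan(2) + tan(1) ≈ -0.6276.

Answer: B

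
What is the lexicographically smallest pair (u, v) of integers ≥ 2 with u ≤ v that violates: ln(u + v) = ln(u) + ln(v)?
At (2, 2): both sides equal ln(4) ≈ 1.386, so it holds there.

Substituting (2, 3) into the claim:
LHS = ln(2 + 3) = ln(5) ≈ 1.609
RHS = ln(2) + ln(3) ≈ 1.792

Since LHS ≠ RHS, this pair disproves the claim, and no lexicographically smaller pair (u ≤ v, integers ≥ 2) does.

For instance (6, 7) is also a counterexample (LHS = ln(13) ≈ 2.565, RHS = ln(6) + ln(7) ≈ 3.738), but it's lexicographically larger.

Answer: (u, v) = (2, 3)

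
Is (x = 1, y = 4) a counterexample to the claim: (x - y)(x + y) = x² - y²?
No

Substituting x = 1, y = 4:
LHS = (1 - 4)(1 + 4) = -15
RHS = 1² - 4² = -15

The sides agree, so this pair does not disprove the claim.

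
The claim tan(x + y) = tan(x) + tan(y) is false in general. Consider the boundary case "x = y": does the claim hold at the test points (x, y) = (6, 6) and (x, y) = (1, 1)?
At (6, 6): LHS = tan(12) ≈ -0.6359 ≠ RHS = 2·tan(6) ≈ -0.582
At (1, 1): LHS = tan(2) ≈ -2.185 ≠ RHS = 2·tan(1) ≈ 3.115

Answer: No, fails at both test points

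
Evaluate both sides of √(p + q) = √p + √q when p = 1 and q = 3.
LHS = √(1 + 3) = 2
RHS = √1 + √3 = 1 + √(3) ≈ 2.732

LHS ≠ RHS (they differ by about 0.7321), so the equation does not hold here.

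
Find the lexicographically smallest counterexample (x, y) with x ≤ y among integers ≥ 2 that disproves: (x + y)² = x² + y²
(x, y) = (2, 2)

Substituting (2, 2) into the claim:
LHS = (2 + 2)² = 16
RHS = 2² + 2² = 8

Since LHS ≠ RHS, this pair disproves the claim, and no lexicographically smaller pair (x ≤ y, integers ≥ 2) does.

For instance (5, 8) is also a counterexample (LHS = 169, RHS = 89), but it's lexicographically larger.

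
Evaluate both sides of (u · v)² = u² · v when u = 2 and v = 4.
LHS = (2 · 4)² = 64
RHS = 2² · 4 = 16

LHS ≠ RHS, so the equation does not hold here.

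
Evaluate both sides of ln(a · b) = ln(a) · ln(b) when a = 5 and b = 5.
LHS = ln(5 · 5) = ln(25) ≈ 3.219
RHS = ln(5) · ln(5) = ln(5)² ≈ 2.59

LHS ≠ RHS (they differ by about 0.6286), so the equation does not hold here.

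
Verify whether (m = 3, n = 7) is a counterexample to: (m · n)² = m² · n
Substituting m = 3, n = 7:
LHS = (3 · 7)² = 441
RHS = 3² · 7 = 63

Since LHS ≠ RHS, this pair disproves the claim.

Answer: Yes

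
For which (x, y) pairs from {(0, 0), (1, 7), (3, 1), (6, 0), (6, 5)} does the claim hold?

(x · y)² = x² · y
Testing each pair:
(0, 0): LHS = 0, RHS = 0 → holds
(1, 7): LHS = 49, RHS = 7 → fails
(3, 1): LHS = 9, RHS = 9 → holds
(6, 0): LHS = 0, RHS = 0 → holds
(6, 5): LHS = 900, RHS = 180 → fails

3 of 5 pairs satisfy the claim.

Answer: (0, 0), (3, 1), (6, 0)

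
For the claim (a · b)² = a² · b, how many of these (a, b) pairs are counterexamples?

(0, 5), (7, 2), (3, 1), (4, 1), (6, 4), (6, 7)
3

Testing each pair:
(0, 5): LHS = 0, RHS = 0 → satisfies claim
(7, 2): LHS = 196, RHS = 98 → counterexample
(3, 1): LHS = 9, RHS = 9 → satisfies claim
(4, 1): LHS = 16, RHS = 16 → satisfies claim
(6, 4): LHS = 576, RHS = 144 → counterexample
(6, 7): LHS = 1764, RHS = 252 → counterexample

That makes 3 counterexamples.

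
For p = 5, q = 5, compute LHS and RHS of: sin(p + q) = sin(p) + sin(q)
LHS = sin(5 + 5) = sin(10) ≈ -0.544
RHS = sin(5) + sin(5) = 2·sin(5) ≈ -1.918

LHS ≠ RHS (they differ by about 1.374), so the equation does not hold here.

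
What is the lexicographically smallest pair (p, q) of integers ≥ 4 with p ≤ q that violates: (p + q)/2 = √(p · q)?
(p, q) = (4, 5)

Substituting (4, 5) into the claim:
LHS = (4 + 5)/2 = 9/2
RHS = √(4 · 5) = 2·√(5) ≈ 4.472

Since LHS ≠ RHS, this pair disproves the claim, and no lexicographically smaller pair (p ≤ q, integers ≥ 4) does.

For instance (4, 8) is also a counterexample (LHS = 6, RHS = 4·√(2) ≈ 5.657), but it's lexicographically larger.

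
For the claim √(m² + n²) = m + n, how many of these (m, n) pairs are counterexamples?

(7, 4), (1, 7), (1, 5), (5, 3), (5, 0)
Testing each pair:
(7, 4): LHS = √(65) ≈ 8.062, RHS = 11 → counterexample
(1, 7): LHS = 5·√(2) ≈ 7.071, RHS = 8 → counterexample
(1, 5): LHS = √(26) ≈ 5.099, RHS = 6 → counterexample
(5, 3): LHS = √(34) ≈ 5.831, RHS = 8 → counterexample
(5, 0): LHS = 5, RHS = 5 → satisfies claim

That makes 4 counterexamples.

Answer: 4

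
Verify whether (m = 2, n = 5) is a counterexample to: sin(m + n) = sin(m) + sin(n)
Yes

Substituting m = 2, n = 5:
LHS = sin(2 + 5) = sin(7) ≈ 0.657
RHS = sin(2) + sin(5) ≈ -0.04963

Since LHS ≠ RHS, this pair disproves the claim.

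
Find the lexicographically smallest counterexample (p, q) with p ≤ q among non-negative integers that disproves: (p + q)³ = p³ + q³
(p, q) = (1, 1)

Substituting (1, 1) into the claim:
LHS = (1 + 1)³ = 8
RHS = 1³ + 1³ = 2

Since LHS ≠ RHS, this pair disproves the claim, and no lexicographically smaller pair (p ≤ q, non-negative integers) does.

For instance (1, 3) is also a counterexample (LHS = 64, RHS = 28), but it's lexicographically larger.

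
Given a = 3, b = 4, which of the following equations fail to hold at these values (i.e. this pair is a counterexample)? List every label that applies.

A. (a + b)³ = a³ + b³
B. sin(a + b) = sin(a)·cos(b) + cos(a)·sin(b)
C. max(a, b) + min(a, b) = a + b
A

Evaluating each claim at the given values:
A. LHS = 343, RHS = 91 → fails here (LHS ≠ RHS)
B. LHS = sin(7) ≈ 0.657, RHS = sin(3)·cos(4) + sin(4)·cos(3) ≈ 0.657 → holds here (LHS = RHS)
C. LHS = 7, RHS = 7 → holds here (LHS = RHS)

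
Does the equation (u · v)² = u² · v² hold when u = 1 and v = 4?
Substituting u = 1, v = 4:

LHS = (1 · 4)² = 16
RHS = 1² · 4² = 16

LHS = RHS, so the equation holds at this point.

Answer: Holds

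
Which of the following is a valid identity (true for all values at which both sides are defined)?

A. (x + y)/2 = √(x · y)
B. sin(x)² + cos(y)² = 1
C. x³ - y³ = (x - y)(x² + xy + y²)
C

A: fails at (1, 4) — LHS = 5/2, RHS = 2.
B: fails at (3, 4) — LHS = sin(3)² + cos(4)² ≈ 0.4472, RHS = 1.
C: holds — e.g. at (2, 4), both sides equal -56.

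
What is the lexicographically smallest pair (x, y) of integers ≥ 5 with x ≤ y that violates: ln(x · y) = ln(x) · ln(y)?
Substituting (5, 5) into the claim:
LHS = ln(5 · 5) = ln(25) ≈ 3.219
RHS = ln(5) · ln(5) = ln(5)² ≈ 2.59

Since LHS ≠ RHS, this pair disproves the claim, and no lexicographically smaller pair (x ≤ y, integers ≥ 5) does.

For instance (9, 9) is also a counterexample (LHS = ln(81) ≈ 4.394, RHS = ln(9)² ≈ 4.828), but it's lexicographically larger.

Answer: (x, y) = (5, 5)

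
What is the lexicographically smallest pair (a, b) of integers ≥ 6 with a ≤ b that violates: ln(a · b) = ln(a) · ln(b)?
Substituting (6, 6) into the claim:
LHS = ln(6 · 6) = ln(36) ≈ 3.584
RHS = ln(6) · ln(6) = ln(6)² ≈ 3.21

Since LHS ≠ RHS, this pair disproves the claim, and no lexicographically smaller pair (a ≤ b, integers ≥ 6) does.

For instance (8, 10) is also a counterexample (LHS = ln(80) ≈ 4.382, RHS = ln(8)·ln(10) ≈ 4.788), but it's lexicographically larger.

Answer: (a, b) = (6, 6)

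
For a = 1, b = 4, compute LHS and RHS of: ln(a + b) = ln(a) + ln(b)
LHS = ln(1 + 4) = ln(5) ≈ 1.609
RHS = ln(1) + ln(4) = ln(4) ≈ 1.386

LHS ≠ RHS (they differ by about 0.2231), so the equation does not hold here.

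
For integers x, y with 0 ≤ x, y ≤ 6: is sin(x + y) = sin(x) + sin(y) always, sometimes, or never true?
Sometimes true

It holds at (x, y) = (4, 0) (both sides equal sin(4) ≈ -0.7568), but fails at (x, y) = (1, 1) (LHS = sin(2) ≈ 0.9093, RHS = 2·sin(1) ≈ 1.683).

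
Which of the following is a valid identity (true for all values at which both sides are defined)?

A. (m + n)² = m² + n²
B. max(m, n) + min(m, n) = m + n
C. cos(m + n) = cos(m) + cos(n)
A: fails at (1, 2) — LHS = 9, RHS = 5.
B: holds — e.g. at (4, 4), both sides equal 8.
C: fails at (1, 1) — LHS = cos(2) ≈ -0.4161, RHS = 2·cos(1) ≈ 1.081.

Answer: B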